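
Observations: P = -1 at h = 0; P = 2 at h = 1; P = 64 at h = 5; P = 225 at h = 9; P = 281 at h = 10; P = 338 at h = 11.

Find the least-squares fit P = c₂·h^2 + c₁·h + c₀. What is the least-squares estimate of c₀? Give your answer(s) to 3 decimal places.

c₀ = -0.426

With design matrix A, AᵀA = [[31828, 3186, 328]; [3186, 328, 36]; [328, 36, 6]] and AᵀP = [88825, 8875, 909]ᵀ.
Row-reducing yields c₂ = 46311/15638, c₁ = -25975/15638, c₀ = -6661/15638.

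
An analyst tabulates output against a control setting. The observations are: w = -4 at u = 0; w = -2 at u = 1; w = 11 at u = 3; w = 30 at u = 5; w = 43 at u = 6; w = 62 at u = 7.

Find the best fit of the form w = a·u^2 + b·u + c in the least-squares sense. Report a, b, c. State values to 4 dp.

a = 1.1850, b = 0.9496, c = -3.8482

Setting ∂/∂a … = 0 gives: 4404·a + 712·b + 120·c = 5433;  712·a + 120·b + 22·c = 873;  120·a + 22·b + 6·c = 140.
(Σu^2·u^2 = 4404, Σu^2·u = 712, Σu^2 = 120, Σu·u = 120, Σu = 22, Σ1 = 6, Σu^2·w = 5433, Σu·w = 873, Σw = 140.)
Inverting the 3×3 Gram matrix, [a, b, c]ᵀ = [8603/7260, 1149/1210, -13969/3630]ᵀ.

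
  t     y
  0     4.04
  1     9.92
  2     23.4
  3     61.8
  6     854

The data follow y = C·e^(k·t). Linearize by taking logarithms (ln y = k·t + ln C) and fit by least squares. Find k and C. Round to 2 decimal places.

Taking logs, ln y = k·t + ln C, so regress ln y on t.
XᵀX = [[50.0000, 12.0000]; [12.0000, 5]], rhs = [61.4713, 17.7174]ᵀ  (here Σt = 12.0000, Σ(t)² = 50.0000, Σln y = 17.7174, Σt·ln y = 61.4713).
Slope k = (n·Σt·ln y − Σt·Σln y)/(n·Σ(t)² − (Σt)²) = (5·61.4713 − 12.0000·17.7174)/106.0000 = 0.89385; ln C = (Σln y − k·Σt)/n = 1.39823, so C = exp(1.39823) = 4.04803.

k = 0.89, C = 4.05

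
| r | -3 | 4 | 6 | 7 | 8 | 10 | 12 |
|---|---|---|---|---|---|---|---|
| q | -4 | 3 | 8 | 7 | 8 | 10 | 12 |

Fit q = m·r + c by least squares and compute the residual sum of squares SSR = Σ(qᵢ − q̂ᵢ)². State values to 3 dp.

Forming AᵀA = [[418, 44]; [44, 7]] and Aᵀq = [429, 44]ᵀ gives AᵀA·[m, c]ᵀ = Aᵀq.
Determinant 418·7 − 44² = 990.
m = (429·7 − 44·44)/990 = 97/90; c = (418·44 − 44·429)/990 = -22/45.
Residuals: -5/18, -37/45, 91/45, -1/18, -2/15, -13/45, -4/9; SSR = 463/90.

SSR = 5.144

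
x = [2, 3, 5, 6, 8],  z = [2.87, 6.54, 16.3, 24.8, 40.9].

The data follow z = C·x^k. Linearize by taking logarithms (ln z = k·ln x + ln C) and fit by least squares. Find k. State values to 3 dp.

k = 1.915

With ln zᵢ as the transformed response and ln xᵢ as the regressor:
AᵀA = [[11.8122, 7.2724]; [7.2724, 5]], rhs = [20.7563, 12.6454]ᵀ  (here Σln x = 7.2724, Σ(ln x)² = 11.8122, Σln z = 12.6454, Σln x·ln z = 20.7563).
Solving (det = 6.1731): k = 1.91461, ln C = -0.25568.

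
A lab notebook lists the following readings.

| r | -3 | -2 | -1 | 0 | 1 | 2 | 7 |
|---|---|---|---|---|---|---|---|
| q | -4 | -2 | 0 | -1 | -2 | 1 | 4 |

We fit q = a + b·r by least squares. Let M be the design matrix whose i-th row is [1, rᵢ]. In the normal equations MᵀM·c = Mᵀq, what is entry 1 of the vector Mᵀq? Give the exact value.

Entry 1 ↔ basis 1, so (Mᵀq)_{1} = Σᵢ qᵢ = (1)·(-4) + (1)·(-2) + (1)·(0) + (1)·(-1) + (1)·(-2) + (1)·(1) + (1)·(4) = -4.

-4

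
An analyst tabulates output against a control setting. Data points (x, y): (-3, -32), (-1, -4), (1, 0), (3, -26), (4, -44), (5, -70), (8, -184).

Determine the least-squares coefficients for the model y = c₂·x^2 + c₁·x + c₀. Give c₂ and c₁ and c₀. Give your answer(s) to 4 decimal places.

Sums needed: Σx^2·x^2 = 5141, Σx^2·x = 701, Σx^2 = 125, Σx·x = 125, Σx = 17, Σ1 = 7.
For Aᵀy: Σx^2·y = -14756, Σx·y = -1976, Σy = -360.
Normal equations: [[5141, 701, 125]; [701, 125, 17]; [125, 17, 7]]·[c₂, c₁, c₀]ᵀ = [-14756, -1976, -360]ᵀ.
Row-reducing yields c₂ = -75621/24956, c₁ = 30575/24956, c₀ = -3665/12478.

c₂ = -3.0302, c₁ = 1.2252, c₀ = -0.2937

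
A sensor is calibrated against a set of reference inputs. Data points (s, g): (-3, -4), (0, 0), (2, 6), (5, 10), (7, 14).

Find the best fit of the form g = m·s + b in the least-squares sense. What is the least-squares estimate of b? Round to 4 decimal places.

With design matrix M, MᵀM = [[87, 11]; [11, 5]] and Mᵀg = [172, 26]ᵀ.
Determinant 87·5 − 11² = 314.
m = (172·5 − 11·26)/314 = 287/157; b = (87·26 − 11·172)/314 = 185/157.

b = 1.1783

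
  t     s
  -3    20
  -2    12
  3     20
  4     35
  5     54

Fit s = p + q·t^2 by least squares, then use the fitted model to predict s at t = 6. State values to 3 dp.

ŝ = 75.971

Sums needed: Σ1 = 5, Σt^2 = 63, Σt^2·t^2 = 1059.
For Xᵀs: Σs = 141, Σt^2·s = 2318.
XᵀX·[p, q]ᵀ = Xᵀs becomes [[5, 63]; [63, 1059]]·[p, q]ᵀ = [141, 2318]ᵀ.
Δ = 5·1059 − 63² = 1326.
p = (141·1059 − 63·2318)/1326 = 1095/442; q = (5·2318 − 63·141)/1326 = 2707/1326.
At t = 6: ŝ = (1095/442)·(1) + (2707/1326)·(36) = 2583/34.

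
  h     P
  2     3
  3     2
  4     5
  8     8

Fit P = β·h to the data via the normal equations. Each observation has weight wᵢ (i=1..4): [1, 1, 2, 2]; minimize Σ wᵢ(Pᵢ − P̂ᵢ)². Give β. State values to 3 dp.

Compute the Gram sums: Σwᵢ·h·h = 173.
And Σwᵢ·h·P = 180.
XᵀWX·[β]ᵀ = XᵀWP becomes [[173]]·[β]ᵀ = [180]ᵀ.
Hence β = 180 / 173 ≈ 1.04046.

β = 1.040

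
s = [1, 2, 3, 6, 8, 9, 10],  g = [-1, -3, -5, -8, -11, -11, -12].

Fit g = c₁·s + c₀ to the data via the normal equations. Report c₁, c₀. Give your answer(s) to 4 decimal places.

c₁ = -1.1949, c₀ = -0.6287

The normal equations are: 295·c₁ + 39·c₀ = -377;  39·c₁ + 7·c₀ = -51.
Determinant 295·7 − 39² = 544.
c₁ = ((-377)·7 − 39·(-51))/544 = -325/272; c₀ = (295·(-51) − 39·(-377))/544 = -171/272.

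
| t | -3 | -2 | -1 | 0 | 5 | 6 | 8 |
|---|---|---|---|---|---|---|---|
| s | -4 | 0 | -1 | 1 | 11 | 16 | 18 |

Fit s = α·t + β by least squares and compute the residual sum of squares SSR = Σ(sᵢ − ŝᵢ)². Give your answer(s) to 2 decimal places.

SSR = 10.82

Sums needed: Σt·t = 139, Σt = 13, Σ1 = 7.
And Σt·s = 308, Σs = 41.
So XᵀX·[α, β]ᵀ = Xᵀs: [[139, 13]; [13, 7]]·[α, β]ᵀ = [308, 41]ᵀ.
Δ = 139·7 − 13² = 804.
α = (308·7 − 13·41)/804 = 541/268; β = (139·41 − 13·308)/804 = 565/268.
Residuals: -7/134, 517/268, -73/67, -297/268, -161/134, 477/268, -69/268; SSR = 2899/268.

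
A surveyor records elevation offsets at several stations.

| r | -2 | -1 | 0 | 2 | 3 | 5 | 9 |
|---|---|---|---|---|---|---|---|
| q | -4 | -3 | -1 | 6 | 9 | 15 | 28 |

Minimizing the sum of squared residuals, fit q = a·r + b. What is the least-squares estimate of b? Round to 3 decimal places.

b = 0.275

The normal equations are: 124·a + 16·b = 377;  16·a + 7·b = 50.
(Σr·r = 124, Σr = 16, Σ1 = 7, Σr·q = 377, Σq = 50.)
Determinant 124·7 − 16² = 612.
a = (377·7 − 16·50)/612 = 613/204; b = (124·50 − 16·377)/612 = 14/51.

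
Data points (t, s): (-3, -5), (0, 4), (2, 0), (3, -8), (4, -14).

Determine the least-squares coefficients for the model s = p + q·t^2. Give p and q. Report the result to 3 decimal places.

Setting ∂/∂p … = 0 gives: 5·p + 38·q = -23;  38·p + 434·q = -341.
(Σ1 = 5, Σt^2 = 38, Σt^2·t^2 = 434, Σs = -23, Σt^2·s = -341.)
Determinant 5·434 − 38² = 726.
p = ((-23)·434 − 38·(-341))/726 = 496/121; q = (5·(-341) − 38·(-23))/726 = -277/242.

p = 4.099, q = -1.145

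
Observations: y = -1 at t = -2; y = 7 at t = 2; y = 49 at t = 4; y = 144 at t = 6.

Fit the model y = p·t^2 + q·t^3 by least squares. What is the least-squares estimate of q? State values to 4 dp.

Setting ∂/∂p … = 0 gives: 1584·p + 8800·q = 5992;  8800·p + 50880·q = 34304.
det = 1584·50880 − 8800² = 3153920.
p = (5992·50880 − 8800·34304)/3153920 = 1171/1232; q = (1584·34304 − 8800·5992)/3153920 = 571/1120.

q = 0.5098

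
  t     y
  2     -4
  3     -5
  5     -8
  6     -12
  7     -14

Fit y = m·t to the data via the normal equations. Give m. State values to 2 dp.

From the data, Σt·t = 123.
Right-hand side: Σt·y = -233.
MᵀM·[m]ᵀ = Mᵀy becomes [[123]]·[m]ᵀ = [-233]ᵀ.
Hence m = -233 / 123 ≈ -1.89431.

m = -1.89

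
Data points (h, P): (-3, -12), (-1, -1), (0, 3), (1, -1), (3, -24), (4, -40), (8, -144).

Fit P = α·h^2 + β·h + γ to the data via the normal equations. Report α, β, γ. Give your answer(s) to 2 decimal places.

From the data, Σh^2·h^2 = 4516, Σh^2·h = 576, Σh^2 = 100, Σh·h = 100, Σh = 12, Σ1 = 7.
For AᵀP: Σh^2·P = -10182, Σh·P = -1348, ΣP = -219.
AᵀA·[α, β, γ]ᵀ = AᵀP becomes [[4516, 576, 100]; [576, 100, 12]; [100, 12, 7]]·[α, β, γ]ᵀ = [-10182, -1348, -219]ᵀ.
Row-reducing yields α = -48641/23786, β = -21748/11893, γ = 12637/11893.

α = -2.04, β = -1.83, γ = 1.06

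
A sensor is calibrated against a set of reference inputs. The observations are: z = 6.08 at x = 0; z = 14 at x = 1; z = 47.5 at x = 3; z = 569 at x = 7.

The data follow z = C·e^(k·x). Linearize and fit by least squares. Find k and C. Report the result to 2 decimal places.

k = 0.64, C = 6.74

Taking logs, ln z = k·x + ln C, so regress ln z on x.
XᵀX = [[59.0000, 11.0000]; [11.0000, 4]], rhs = [58.6284, 14.6487]ᵀ  (here Σx = 11.0000, Σ(x)² = 59.0000, Σln z = 14.6487, Σx·ln z = 58.6284).
Δ = 59.0000·4 − (11.0000)² = 115.0000; k = (58.6284·4 − 11.0000·14.6487)/115.0000 = 0.63807, ln C = (59.0000·14.6487 − 11.0000·58.6284)/115.0000 = 1.90747, so C = exp(1.90747) = 6.73603.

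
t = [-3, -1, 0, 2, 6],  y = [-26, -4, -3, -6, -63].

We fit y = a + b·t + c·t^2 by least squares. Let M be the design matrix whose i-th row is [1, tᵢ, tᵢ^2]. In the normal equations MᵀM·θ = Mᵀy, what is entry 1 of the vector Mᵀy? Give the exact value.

Entry 1 ↔ basis 1, so (Mᵀy)_{1} = Σᵢ yᵢ = (1)·(-26) + (1)·(-4) + (1)·(-3) + (1)·(-6) + (1)·(-63) = -102.

-102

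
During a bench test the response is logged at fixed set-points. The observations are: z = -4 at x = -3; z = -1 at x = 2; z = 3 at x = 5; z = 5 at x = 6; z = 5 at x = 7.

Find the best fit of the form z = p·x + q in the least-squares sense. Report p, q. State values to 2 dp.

p = 0.96, q = -1.67

Sums needed: Σx·x = 123, Σx = 17, Σ1 = 5.
Moment sums: Σx·z = 90, Σz = 8.
det = 123·5 − 17² = 326.
p = (90·5 − 17·8)/326 = 157/163; q = (123·8 − 17·90)/326 = -273/163.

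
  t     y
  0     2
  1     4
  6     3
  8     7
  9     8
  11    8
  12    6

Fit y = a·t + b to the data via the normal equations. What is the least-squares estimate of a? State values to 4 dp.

Entries of XᵀX: Σt·t = 447, Σt = 47, Σ1 = 7.
Moment sums: Σt·y = 310, Σy = 38.
Normal equations: [[447, 47]; [47, 7]]·[a, b]ᵀ = [310, 38]ᵀ.
Determinant 447·7 − 47² = 920.
a = (310·7 − 47·38)/920 = 48/115; b = (447·38 − 47·310)/920 = 302/115.

a = 0.4174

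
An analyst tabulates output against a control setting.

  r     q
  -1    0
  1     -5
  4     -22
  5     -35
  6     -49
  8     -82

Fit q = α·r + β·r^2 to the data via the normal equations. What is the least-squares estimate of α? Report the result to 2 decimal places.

Compute the Gram sums: Σr·r = 143, Σr·r^2 = 917, Σr^2·r^2 = 6275.
For Xᵀq: Σr·q = -1218, Σr^2·q = -8244.
det = 143·6275 − 917² = 56436.
α = ((-1218)·6275 − 917·(-8244))/56436 = -13867/9406; β = (143·(-8244) − 917·(-1218))/56436 = -10331/9406.

α = -1.47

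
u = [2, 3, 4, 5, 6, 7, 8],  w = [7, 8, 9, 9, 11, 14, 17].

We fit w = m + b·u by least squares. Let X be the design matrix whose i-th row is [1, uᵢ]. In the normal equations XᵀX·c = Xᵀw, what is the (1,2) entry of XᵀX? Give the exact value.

35

Row 1 ↔ basis 1, column 2 ↔ basis u, so (XᵀX)_{1,2} = Σᵢ u = (1)·(2) + (1)·(3) + (1)·(4) + (1)·(5) + (1)·(6) + (1)·(7) + (1)·(8) = 35.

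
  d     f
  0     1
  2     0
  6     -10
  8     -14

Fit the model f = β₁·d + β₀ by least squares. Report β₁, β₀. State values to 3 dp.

From the data, Σd·d = 104, Σd = 16, Σ1 = 4.
For Xᵀf: Σd·f = -172, Σf = -23.
Normal equations: [[104, 16]; [16, 4]]·[β₁, β₀]ᵀ = [-172, -23]ᵀ.
Δ = 104·4 − 16² = 160.
β₁ = ((-172)·4 − 16·(-23))/160 = -2; β₀ = (104·(-23) − 16·(-172))/160 = 9/4.

β₁ = -2.000, β₀ = 2.250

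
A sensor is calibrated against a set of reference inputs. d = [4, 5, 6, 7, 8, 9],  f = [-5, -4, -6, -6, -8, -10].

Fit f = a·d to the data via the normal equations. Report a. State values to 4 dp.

a = -1.0037

With design matrix A, AᵀA = [[271]] and Aᵀf = [-272]ᵀ.
Hence a = -272 / 271 ≈ -1.00369.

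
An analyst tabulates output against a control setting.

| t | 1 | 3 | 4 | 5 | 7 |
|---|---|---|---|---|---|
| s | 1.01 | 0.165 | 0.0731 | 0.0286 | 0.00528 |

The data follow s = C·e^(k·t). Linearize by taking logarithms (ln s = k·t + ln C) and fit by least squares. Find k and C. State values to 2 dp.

k = -0.88, C = 2.37

Taking logs, ln s = k·t + ln C, so regress ln s on t.
Σt = 20.0000, Σ(t)² = 100.0000, Σln s = -13.2060, Σt·ln s = -70.3377.
Equations: 100.0000·k + 20.0000·ln C = -70.3377;  20.0000·k + 5·ln C = -13.2060.
Δ = 100.0000·5 − (20.0000)² = 100.0000; k = (-70.3377·5 − 20.0000·-13.2060)/100.0000 = -0.87569, ln C = (100.0000·-13.2060 − 20.0000·-70.3377)/100.0000 = 0.86158, so C = exp(0.86158) = 2.36690.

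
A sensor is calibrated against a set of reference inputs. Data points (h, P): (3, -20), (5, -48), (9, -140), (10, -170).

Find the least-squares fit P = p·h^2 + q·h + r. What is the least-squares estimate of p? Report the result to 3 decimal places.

p = -1.475

Setting ∂/∂p … = 0 gives: 17267·p + 1881·q + 215·r = -29720;  1881·p + 215·q + 27·r = -3260;  215·p + 27·q + 4·r = -378.
(Σh^2·h^2 = 17267, Σh^2·h = 1881, Σh^2 = 215, Σh·h = 215, Σh = 27, Σ1 = 4, Σh^2·P = -29720, Σh·P = -3260, ΣP = -378.)
Inverting the 3×3 Gram matrix, [p, q, r]ᵀ = [-1727/1171, -2671/1171, 196/1171]ᵀ.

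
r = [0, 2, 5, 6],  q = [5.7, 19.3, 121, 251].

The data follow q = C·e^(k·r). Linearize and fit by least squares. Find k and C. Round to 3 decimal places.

k = 0.626, C = 5.598

Taking logs, ln q = k·r + ln C, so regress ln q on r.
Σr = 13.0000, Σ(r)² = 65.0000, Σln q = 15.0218, Σr·ln q = 63.0519.
Equations: 65.0000·k + 13.0000·ln C = 63.0519;  13.0000·k + 4·ln C = 15.0218.
Slope k = (n·Σr·ln q − Σr·Σln q)/(n·Σ(r)² − (Σr)²) = (4·63.0519 − 13.0000·15.0218)/91.0000 = 0.62554; ln C = (Σln q − k·Σr)/n = 1.72246, so C = exp(1.72246) = 5.59826.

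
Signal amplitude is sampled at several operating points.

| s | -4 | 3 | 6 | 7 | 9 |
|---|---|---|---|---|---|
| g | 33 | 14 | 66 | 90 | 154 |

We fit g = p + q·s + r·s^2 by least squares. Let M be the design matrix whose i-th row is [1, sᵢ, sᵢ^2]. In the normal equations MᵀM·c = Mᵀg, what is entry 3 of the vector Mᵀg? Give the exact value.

Entry 3 ↔ basis s^2, so (Mᵀg)_{3} = Σᵢ (s^2)·gᵢ = (16)·(33) + (9)·(14) + (36)·(66) + (49)·(90) + (81)·(154) = 19914.

19914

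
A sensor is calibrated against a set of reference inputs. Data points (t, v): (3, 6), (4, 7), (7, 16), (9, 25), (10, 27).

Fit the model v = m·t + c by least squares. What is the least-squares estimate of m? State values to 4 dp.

m = 3.1828

With design matrix X, XᵀX = [[255, 33]; [33, 5]] and Xᵀv = [653, 81]ᵀ.
Determinant 255·5 − 33² = 186.
m = (653·5 − 33·81)/186 = 296/93; c = (255·81 − 33·653)/186 = -149/31.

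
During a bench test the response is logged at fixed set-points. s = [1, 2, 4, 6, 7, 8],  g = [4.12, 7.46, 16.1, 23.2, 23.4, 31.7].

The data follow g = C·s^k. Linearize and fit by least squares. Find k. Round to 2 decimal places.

Linearized form: ln g = k·ln s + ln C. From the 6 transformed points,
XᵀX = [[13.7233, 7.8966]; [7.8966, 6]], rhs = [24.2009, 15.9574]ᵀ  (here Σln s = 7.8966, Σ(ln s)² = 13.7233, Σln g = 15.9574, Σln s·ln g = 24.2009).
Solving (det = 19.9843): k = 0.96059, ln C = 1.39535.

k = 0.96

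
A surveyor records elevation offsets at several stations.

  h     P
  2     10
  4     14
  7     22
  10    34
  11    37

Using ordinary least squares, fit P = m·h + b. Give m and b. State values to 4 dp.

From the data, Σh·h = 290, Σh = 34, Σ1 = 5.
For MᵀP: Σh·P = 977, ΣP = 117.
So MᵀM·[m, b]ᵀ = MᵀP: [[290, 34]; [34, 5]]·[m, b]ᵀ = [977, 117]ᵀ.
det = 290·5 − 34² = 294.
m = (977·5 − 34·117)/294 = 907/294; b = (290·117 − 34·977)/294 = 356/147.

m = 3.0850, b = 2.4218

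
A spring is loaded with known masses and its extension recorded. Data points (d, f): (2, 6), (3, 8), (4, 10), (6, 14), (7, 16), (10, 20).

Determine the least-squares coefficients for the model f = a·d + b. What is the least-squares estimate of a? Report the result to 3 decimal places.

a = 1.785

Normal-equation sums: Σd·d = 214, Σd = 32, Σ1 = 6.
Right-hand side: Σd·f = 472, Σf = 74.
Normal equations: [[214, 32]; [32, 6]]·[a, b]ᵀ = [472, 74]ᵀ.
Δ = 214·6 − 32² = 260.
a = (472·6 − 32·74)/260 = 116/65; b = (214·74 − 32·472)/260 = 183/65.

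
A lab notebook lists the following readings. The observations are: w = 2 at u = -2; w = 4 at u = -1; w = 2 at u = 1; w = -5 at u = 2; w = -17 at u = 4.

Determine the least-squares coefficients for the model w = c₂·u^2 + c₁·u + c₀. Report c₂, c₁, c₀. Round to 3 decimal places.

From the data, Σu^2·u^2 = 290, Σu^2·u = 64, Σu^2 = 26, Σu·u = 26, Σu = 4, Σ1 = 5.
Right-hand side: Σu^2·w = -278, Σu·w = -84, Σw = -14.
Row-reducing yields c₂ = -71/77, c₁ = -334/231, c₀ = 104/33.

c₂ = -0.922, c₁ = -1.446, c₀ = 3.152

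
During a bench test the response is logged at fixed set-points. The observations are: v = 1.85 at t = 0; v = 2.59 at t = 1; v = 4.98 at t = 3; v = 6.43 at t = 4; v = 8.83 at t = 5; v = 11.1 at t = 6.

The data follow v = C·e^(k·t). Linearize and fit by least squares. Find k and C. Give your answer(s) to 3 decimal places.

Linearized form: ln v = k·t + ln C. From the 6 transformed points,
Σt = 19.0000, Σ(t)² = 87.0000, Σln v = 9.6183, Σt·ln v = 38.5443.
Normal system: [[87.0000, 19.0000]; [19.0000, 6]]·[k, ln C]ᵀ = [38.5443, 9.6183]ᵀ.
Slope k = (n·Σt·ln v − Σt·Σln v)/(n·Σ(t)² − (Σt)²) = (6·38.5443 − 19.0000·9.6183)/161.0000 = 0.30135; ln C = (Σln v − k·Σt)/n = 0.64879, so C = exp(0.64879) = 1.91322.

k = 0.301, C = 1.913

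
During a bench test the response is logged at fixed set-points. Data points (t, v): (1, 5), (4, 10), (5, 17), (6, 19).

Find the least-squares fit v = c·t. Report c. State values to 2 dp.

c = 3.13

Normal-equation sums: Σt·t = 78.
For Xᵀv: Σt·v = 244.
Hence c = 244 / 78 ≈ 3.12821.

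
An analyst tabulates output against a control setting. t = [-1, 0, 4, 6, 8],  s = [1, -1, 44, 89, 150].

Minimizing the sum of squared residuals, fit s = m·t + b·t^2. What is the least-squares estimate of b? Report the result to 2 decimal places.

b = 2.00

Forming AᵀA = [[117, 791]; [791, 5649]] and Aᵀs = [1909, 13509]ᵀ gives AᵀA·[m, b]ᵀ = Aᵀs.
Δ = 117·5649 − 791² = 35252.
m = (1909·5649 − 791·13509)/35252 = 7023/2518; b = (117·13509 − 791·1909)/35252 = 35267/17626.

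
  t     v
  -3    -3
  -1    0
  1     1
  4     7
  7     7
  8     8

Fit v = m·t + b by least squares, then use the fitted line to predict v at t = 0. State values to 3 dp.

v̂ = 0.658

From the data, Σt·t = 140, Σt = 16, Σ1 = 6.
Right-hand side: Σt·v = 151, Σv = 20.
So MᵀM·[m, b]ᵀ = Mᵀv: [[140, 16]; [16, 6]]·[m, b]ᵀ = [151, 20]ᵀ.
Δ = 140·6 − 16² = 584.
m = (151·6 − 16·20)/584 = 293/292; b = (140·20 − 16·151)/584 = 48/73.
At t = 0: v̂ = (293/292)·(0) + (48/73)·(1) = 48/73.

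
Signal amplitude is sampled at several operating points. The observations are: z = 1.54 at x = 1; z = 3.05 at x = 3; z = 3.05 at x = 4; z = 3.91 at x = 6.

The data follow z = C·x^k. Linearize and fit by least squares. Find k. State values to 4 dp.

With ln zᵢ as the transformed response and ln xᵢ as the regressor:
Over the data: Σln x = 4.2767, Σ(ln x)² = 6.3392, Σln z = 4.0256, Σln x·ln z = 5.2142.
Normal system: [[6.3392, 4.2767]; [4.2767, 4]]·[k, ln C]ᵀ = [5.2142, 4.0256]ᵀ.
Slope k = (n·Σln x·ln z − Σln x·Σln z)/(n·Σ(ln x)² − (Σln x)²) = (4·5.2142 − 4.2767·4.0256)/7.0668 = 0.51515; ln C = (Σln z − k·Σln x)/n = 0.45562.

k = 0.5152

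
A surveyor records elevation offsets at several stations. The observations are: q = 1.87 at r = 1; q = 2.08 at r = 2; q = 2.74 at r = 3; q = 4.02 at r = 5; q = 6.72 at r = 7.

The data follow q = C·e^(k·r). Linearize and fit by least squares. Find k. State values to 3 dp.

Let Y = ln q. Fitting Y = k·r + ln C by least squares:
Σr = 18.0000, Σ(r)² = 88.0000, Σln q = 5.6626, Σr·ln q = 25.4066.
Equations: 88.0000·k + 18.0000·ln C = 25.4066;  18.0000·k + 5·ln C = 5.6626.
Solving (det = 116.0000): k = 0.21643, ln C = 0.35339.

k = 0.216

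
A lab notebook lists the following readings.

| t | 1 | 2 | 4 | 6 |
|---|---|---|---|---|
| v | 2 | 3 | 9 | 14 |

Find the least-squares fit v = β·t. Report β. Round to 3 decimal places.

β = 2.246

Entries of XᵀX: Σt·t = 57.
And Σt·v = 128.
Hence β = 128 / 57 ≈ 2.24561.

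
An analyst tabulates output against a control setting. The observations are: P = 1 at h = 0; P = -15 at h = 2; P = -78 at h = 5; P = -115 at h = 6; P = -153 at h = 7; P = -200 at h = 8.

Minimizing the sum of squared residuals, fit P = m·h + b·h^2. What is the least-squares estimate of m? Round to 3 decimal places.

m = -0.906

Setting ∂/∂m … = 0 gives: 178·m + 1204·b = -3781;  1204·m + 8434·b = -26447.
(Σh·h = 178, Σh·h^2 = 1204, Σh^2·h^2 = 8434, Σh·P = -3781, Σh^2·P = -26447.)
Eliminating b: 8434·(row 1) − 1204·(row 2) gives 51636·m = 8434·(-3781) − 1204·(-26447) = -46766, so m = -23383/25818.
Then b = ((-26447) − 1204·(-23383/25818))/8434 = -77621/25818.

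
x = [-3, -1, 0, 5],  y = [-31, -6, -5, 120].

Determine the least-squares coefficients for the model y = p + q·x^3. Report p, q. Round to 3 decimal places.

Sums needed: Σ1 = 4, Σx^3 = 97, Σx^3·x^3 = 16355.
For Mᵀy: Σy = 78, Σx^3·y = 15843.
Normal equations: [[4, 97]; [97, 16355]]·[p, q]ᵀ = [78, 15843]ᵀ.
det = 4·16355 − 97² = 56011.
p = (78·16355 − 97·15843)/56011 = -261081/56011; q = (4·15843 − 97·78)/56011 = 55806/56011.

p = -4.661, q = 0.996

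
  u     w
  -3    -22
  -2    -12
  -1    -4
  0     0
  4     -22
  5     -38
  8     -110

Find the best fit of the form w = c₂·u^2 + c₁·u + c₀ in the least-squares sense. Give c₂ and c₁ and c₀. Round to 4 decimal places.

c₂ = -1.9758, c₁ = 2.0380, c₀ = 0.6718

Normal-equation sums: Σu^2·u^2 = 5075, Σu^2·u = 665, Σu^2 = 119, Σu·u = 119, Σu = 11, Σ1 = 7.
Right-hand side: Σu^2·w = -8592, Σu·w = -1064, Σw = -208.
XᵀX·[c₂, c₁, c₀]ᵀ = Xᵀw becomes [[5075, 665, 119]; [665, 119, 11]; [119, 11, 7]]·[c₂, c₁, c₀]ᵀ = [-8592, -1064, -208]ᵀ.
Row-reducing yields c₂ = -283348/143409, c₁ = 41752/20487, c₀ = 4588/6829.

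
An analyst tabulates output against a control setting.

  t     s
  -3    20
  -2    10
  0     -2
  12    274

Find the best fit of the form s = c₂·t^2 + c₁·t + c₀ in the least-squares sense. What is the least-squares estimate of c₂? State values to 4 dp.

Setting ∂/∂c₂ … = 0 gives: 20833·c₂ + 1693·c₁ + 157·c₀ = 39676;  1693·c₂ + 157·c₁ + 7·c₀ = 3208;  157·c₂ + 7·c₁ + 4·c₀ = 302.
(Σt^2·t^2 = 20833, Σt^2·t = 1693, Σt^2 = 157, Σt·t = 157, Σt = 7, Σ1 = 4, Σt^2·s = 39676, Σt·s = 3208, Σs = 302.)
Row-reducing yields c₂ = 407/201, c₁ = -89/67, c₀ = -332/201.

c₂ = 2.0249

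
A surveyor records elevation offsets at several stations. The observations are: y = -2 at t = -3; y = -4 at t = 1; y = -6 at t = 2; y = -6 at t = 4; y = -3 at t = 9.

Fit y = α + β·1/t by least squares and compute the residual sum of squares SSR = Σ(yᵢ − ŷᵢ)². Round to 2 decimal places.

SSR = 9.64

Forming XᵀX = [[5, 55/36]; [55/36, 1861/1296]] and Xᵀy = [-21, -49/6]ᵀ gives XᵀX·[α, β]ᵀ = Xᵀy.
det = 5·(1861/1296) − (55/36)² = 785/162.
α = ((-21)·(1861/1296) − (55/36)·(-49/6))/(785/162) = -22911/6280; β = (5·(-49/6) − (55/36)·(-21))/(785/162) = -567/314.
Residuals: 6571/6280, 9131/6280, -9099/6280, -5967/3140, 5331/6280; SSR = 60539/6280.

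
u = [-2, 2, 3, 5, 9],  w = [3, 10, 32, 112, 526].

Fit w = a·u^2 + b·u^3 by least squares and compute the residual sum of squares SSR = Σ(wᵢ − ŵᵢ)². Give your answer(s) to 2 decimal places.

MᵀM·[a, b]ᵀ = Mᵀw reads: 7299·a + 62417·b = 45746;  62417·a + 547923·b = 398374.
Determinant 7299·547923 − 62417² = 103408088.
a = (45746·547923 − 62417·398374)/103408088 = 24996950/12926011; b = (7299·398374 − 62417·45746)/103408088 = 6550468/12926011.
Residuals: -8806023/12926011, -23131434/12926011, 11797166/12926011, 3980982/12926011, -962336/12926011; SSR = 59458151/12926011.

SSR = 4.60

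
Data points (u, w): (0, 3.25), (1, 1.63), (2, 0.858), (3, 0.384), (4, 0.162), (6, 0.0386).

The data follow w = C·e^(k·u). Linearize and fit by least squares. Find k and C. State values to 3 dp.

k = -0.748, C = 3.460

Taking logs, ln w = k·u + ln C, so regress ln w on u.
Over the data: Σu = 16.0000, Σ(u)² = 66.0000, Σln w = -4.5177, Σu·ln w = -29.4967.
Normal system: [[66.0000, 16.0000]; [16.0000, 6]]·[k, ln C]ᵀ = [-29.4967, -4.5177]ᵀ.
Slope k = (n·Σu·ln w − Σu·Σln w)/(n·Σ(u)² − (Σu)²) = (6·-29.4967 − 16.0000·-4.5177)/140.0000 = -0.74784; ln C = (Σln w − k·Σu)/n = 1.24128, so C = exp(1.24128) = 3.46006.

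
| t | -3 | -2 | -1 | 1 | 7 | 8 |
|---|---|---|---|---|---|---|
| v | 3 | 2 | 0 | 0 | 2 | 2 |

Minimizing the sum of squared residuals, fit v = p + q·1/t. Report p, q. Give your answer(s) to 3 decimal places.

With design matrix A, AᵀA = [[6, -95/168]; [-95/168, 67657/28224]] and Aᵀv = [9, -41/28]ᵀ.
Eliminating q: (67657/28224)·(row 1) − (-95/168)·(row 2) gives (396917/28224)·p = (67657/28224)·9 − (-95/168)·(-41/28) = 27883/1344, so p = 585543/396917.
Then q = ((-41/28) − (-95/168)·(585543/396917))/(67657/28224) = -104328/396917.

p = 1.475, q = -0.263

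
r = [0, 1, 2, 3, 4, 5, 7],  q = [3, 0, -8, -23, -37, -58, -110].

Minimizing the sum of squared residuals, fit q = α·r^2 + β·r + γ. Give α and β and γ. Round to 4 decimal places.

The normal equations are: 3380·α + 568·β + 104·γ = -7671;  568·α + 104·β + 22·γ = -1293;  104·α + 22·β + 7·γ = -233.
Inverting the 3×3 Gram matrix, [α, β, γ]ᵀ = [-6715/3388, -8045/3388, 877/242]ᵀ.

α = -1.9820, β = -2.3746, γ = 3.6240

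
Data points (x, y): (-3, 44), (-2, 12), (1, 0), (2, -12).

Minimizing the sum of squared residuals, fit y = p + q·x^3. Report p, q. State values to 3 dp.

Compute the Gram sums: Σ1 = 4, Σx^3 = -26, Σx^3·x^3 = 858.
Moment sums: Σy = 44, Σx^3·y = -1380.
So MᵀM·[p, q]ᵀ = Mᵀy: [[4, -26]; [-26, 858]]·[p, q]ᵀ = [44, -1380]ᵀ.
Δ = 4·858 − (-26)² = 2756.
p = (44·858 − (-26)·(-1380))/2756 = 36/53; q = (4·(-1380) − (-26)·44)/2756 = -1094/689.

p = 0.679, q = -1.588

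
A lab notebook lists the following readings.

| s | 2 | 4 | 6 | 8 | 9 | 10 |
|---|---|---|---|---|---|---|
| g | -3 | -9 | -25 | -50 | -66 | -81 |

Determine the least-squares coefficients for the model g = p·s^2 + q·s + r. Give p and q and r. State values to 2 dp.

p = -1.06, q = 2.77, r = -3.84

Setting ∂/∂p … = 0 gives: 22225·p + 2529·q + 301·r = -17702;  2529·p + 301·q + 39·r = -1996;  301·p + 39·q + 6·r = -234.
(Σs^2·s^2 = 22225, Σs^2·s = 2529, Σs^2 = 301, Σs·s = 301, Σs = 39, Σ1 = 6, Σs^2·g = -17702, Σs·g = -1996, Σg = -234.)
Solving the 3×3 system (Gaussian elimination) gives p = -6783/6404, q = 17713/6404, r = -12305/3202.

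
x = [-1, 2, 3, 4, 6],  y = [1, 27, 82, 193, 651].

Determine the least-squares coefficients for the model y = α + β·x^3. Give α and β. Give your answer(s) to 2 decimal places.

The normal equations are: 5·α + 314·β = 954;  314·α + 51546·β = 155397.
Determinant 5·51546 − 314² = 159134.
α = (954·51546 − 314·155397)/159134 = 190113/79567; β = (5·155397 − 314·954)/159134 = 477429/159134.

α = 2.39, β = 3.00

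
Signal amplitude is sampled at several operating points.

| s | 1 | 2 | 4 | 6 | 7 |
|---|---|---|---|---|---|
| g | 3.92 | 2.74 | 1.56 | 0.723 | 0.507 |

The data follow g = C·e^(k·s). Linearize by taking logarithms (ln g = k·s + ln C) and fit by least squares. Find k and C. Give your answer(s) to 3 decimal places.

k = -0.338, C = 5.568

Let Y = ln g. Fitting Y = k·s + ln C by least squares:
Over the data: Σs = 20.0000, Σ(s)² = 106.0000, Σln g = 1.8151, Σs·ln g = -1.5400.
Normal system: [[106.0000, 20.0000]; [20.0000, 5]]·[k, ln C]ᵀ = [-1.5400, 1.8151]ᵀ.
Solving (det = 130.0000): k = -0.33849, ln C = 1.71697, so C = exp(1.71697) = 5.56763.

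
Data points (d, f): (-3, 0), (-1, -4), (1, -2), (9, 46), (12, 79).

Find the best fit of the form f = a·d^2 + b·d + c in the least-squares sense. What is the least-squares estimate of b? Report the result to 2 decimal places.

Entries of MᵀM: Σd^2·d^2 = 27380, Σd^2·d = 2430, Σd^2 = 236, Σd·d = 236, Σd = 18, Σ1 = 5.
Right-hand side: Σd^2·f = 15096, Σd·f = 1364, Σf = 119.
Inverting the 3×3 Gram matrix, [a, b, c]ᵀ = [25753/50493, 12736/16831, -151357/50493]ᵀ.

b = 0.76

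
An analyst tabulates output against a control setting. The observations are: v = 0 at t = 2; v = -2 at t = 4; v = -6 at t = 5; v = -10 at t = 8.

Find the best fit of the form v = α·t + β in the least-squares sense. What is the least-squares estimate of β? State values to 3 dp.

β = 3.733

Sums needed: Σt·t = 109, Σt = 19, Σ1 = 4.
Moment sums: Σt·v = -118, Σv = -18.
Eliminating β: 4·(row 1) − 19·(row 2) gives 75·α = 4·(-118) − 19·(-18) = -130, so α = -26/15.
Then β = ((-18) − 19·(-26/15))/4 = 56/15.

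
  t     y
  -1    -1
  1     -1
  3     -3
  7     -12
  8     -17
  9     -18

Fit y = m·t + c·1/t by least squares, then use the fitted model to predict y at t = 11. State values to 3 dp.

XᵀX·[m, c]ᵀ = Xᵀy reads: 205·m + 6·c = -391;  6·m + (548545/254016)·c = -383/56.
Eliminating c: (548545/254016)·(row 1) − 6·(row 2) gives (103307149/254016)·m = (548545/254016)·(-391) − 6·(-383/56) = -204057367/254016, so m = -204057367/103307149.
Then c = ((-383/56) − 6·(-204057367/103307149))/(548545/254016) = 239777496/103307149.
At t = 11: ŷ = (-204057367/103307149)·(11) + (239777496/103307149)·(1/11) = -24451163911/1136378639.

ŷ = -21.517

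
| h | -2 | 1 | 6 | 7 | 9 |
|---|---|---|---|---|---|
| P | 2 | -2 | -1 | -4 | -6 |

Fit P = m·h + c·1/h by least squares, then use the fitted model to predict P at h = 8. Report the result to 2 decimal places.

Entries of XᵀX: Σh·h = 171, Σh·1/h = 5, Σ1/h·1/h = 10403/7938.
Moment sums: Σh·P = -94, Σ1/h·P = -185/42.
Determinant 171·(10403/7938) − 5² = 175607/882.
m = ((-94)·(10403/7938) − 5·(-185/42))/(175607/882) = -803057/1580463; c = (171·(-185/42) − 5·(-94))/(175607/882) = -249795/175607.
At h = 8: P̂ = (-803057/1580463)·(8) + (-249795/175607)·(1/8) = -53643803/12643704.

P̂ = -4.24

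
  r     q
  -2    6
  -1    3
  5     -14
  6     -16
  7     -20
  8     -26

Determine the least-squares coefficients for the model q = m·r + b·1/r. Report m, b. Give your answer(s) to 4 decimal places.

Compute the Gram sums: Σr·r = 179, Σr·1/r = 6, Σ1/r·1/r = 955249/705600.
And Σr·q = -529, Σ1/r·q = -7381/420.
AᵀA·[m, b]ᵀ = Aᵀq becomes [[179, 6]; [6, 955249/705600]]·[m, b]ᵀ = [-529, -7381/420]ᵀ.
Determinant 179·(955249/705600) − 6² = 145587971/705600.
m = ((-529)·(955249/705600) − 6·(-7381/420))/(145587971/705600) = -430926241/145587971; b = (179·(-7381/420) − 6·(-529))/(145587971/705600) = 19960080/145587971.

m = -2.9599, b = 0.1371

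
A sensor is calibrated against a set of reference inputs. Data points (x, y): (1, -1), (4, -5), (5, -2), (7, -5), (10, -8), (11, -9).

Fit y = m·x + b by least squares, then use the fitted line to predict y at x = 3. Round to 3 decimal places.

MᵀM·[m, b]ᵀ = Mᵀy reads: 312·m + 38·b = -245;  38·m + 6·b = -30.
(Σx·x = 312, Σx = 38, Σ1 = 6, Σx·y = -245, Σy = -30.)
det = 312·6 − 38² = 428.
m = ((-245)·6 − 38·(-30))/428 = -165/214; b = (312·(-30) − 38·(-245))/428 = -25/214.
At x = 3: ŷ = (-165/214)·(3) + (-25/214)·(1) = -260/107.

ŷ = -2.430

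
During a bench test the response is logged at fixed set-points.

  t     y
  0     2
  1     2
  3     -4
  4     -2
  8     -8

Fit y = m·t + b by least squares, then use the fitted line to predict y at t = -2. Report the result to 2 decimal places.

ŷ = 4.70

The normal equations are: 90·m + 16·b = -82;  16·m + 5·b = -10.
Δ = 90·5 − 16² = 194.
m = ((-82)·5 − 16·(-10))/194 = -125/97; b = (90·(-10) − 16·(-82))/194 = 206/97.
At t = -2: ŷ = (-125/97)·(-2) + (206/97)·(1) = 456/97.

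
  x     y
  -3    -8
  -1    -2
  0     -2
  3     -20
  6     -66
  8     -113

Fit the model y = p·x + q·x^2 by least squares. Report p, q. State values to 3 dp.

p = -1.816, q = -1.538

Forming AᵀA = [[119, 727]; [727, 5555]] and Aᵀy = [-1334, -9862]ᵀ gives AᵀA·[p, q]ᵀ = Aᵀy.
det = 119·5555 − 727² = 132516.
p = ((-1334)·5555 − 727·(-9862))/132516 = -6686/3681; q = (119·(-9862) − 727·(-1334))/132516 = -5660/3681.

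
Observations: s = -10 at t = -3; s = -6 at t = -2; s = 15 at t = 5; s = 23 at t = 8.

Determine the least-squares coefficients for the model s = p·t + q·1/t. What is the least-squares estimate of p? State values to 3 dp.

p = 2.890

AᵀA·[p, q]ᵀ = Aᵀs reads: 102·p + 4·q = 301;  4·p + (6001/14400)·q = 293/24.
det = 102·(6001/14400) − 4² = 63617/2400.
p = (301·(6001/14400) − 4·(293/24))/(63617/2400) = 1103101/381702; q = (102·(293/24) − 4·301)/(63617/2400) = 99000/63617.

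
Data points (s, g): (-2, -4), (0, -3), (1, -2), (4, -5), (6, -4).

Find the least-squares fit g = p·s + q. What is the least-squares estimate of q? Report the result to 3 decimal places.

With design matrix M, MᵀM = [[57, 9]; [9, 5]] and Mᵀg = [-38, -18]ᵀ.
Eliminating q: 5·(row 1) − 9·(row 2) gives 204·p = 5·(-38) − 9·(-18) = -28, so p = -7/51.
Then q = ((-18) − 9·(-7/51))/5 = -57/17.

q = -3.353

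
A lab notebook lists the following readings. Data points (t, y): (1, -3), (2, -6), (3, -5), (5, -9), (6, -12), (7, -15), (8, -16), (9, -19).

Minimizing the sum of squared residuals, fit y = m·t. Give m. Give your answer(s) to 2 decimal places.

m = -2.05

From the data, Σt·t = 269.
For Mᵀy: Σt·y = -551.
MᵀM·[m]ᵀ = Mᵀy becomes [[269]]·[m]ᵀ = [-551]ᵀ.
m = (-551)/269 = -2.04833.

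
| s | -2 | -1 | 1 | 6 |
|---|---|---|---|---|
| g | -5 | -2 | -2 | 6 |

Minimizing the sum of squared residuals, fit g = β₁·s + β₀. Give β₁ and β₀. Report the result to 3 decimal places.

Setting ∂/∂β₁ … = 0 gives: 42·β₁ + 4·β₀ = 46;  4·β₁ + 4·β₀ = -3.
det = 42·4 − 4² = 152.
β₁ = (46·4 − 4·(-3))/152 = 49/38; β₀ = (42·(-3) − 4·46)/152 = -155/76.

β₁ = 1.289, β₀ = -2.039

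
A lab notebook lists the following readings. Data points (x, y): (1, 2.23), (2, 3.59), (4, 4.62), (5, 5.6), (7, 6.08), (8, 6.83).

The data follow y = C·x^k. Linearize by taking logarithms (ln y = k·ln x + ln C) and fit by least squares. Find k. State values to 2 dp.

k = 0.51

Let Y = ln y. Fitting Y = k·ln x + ln C by least squares:
Σln x = 7.7142, Σ(ln x)² = 13.1032, Σln y = 9.0596, Σln x·ln y = 13.2879.
Equations: 13.1032·k + 7.7142·ln C = 13.2879;  7.7142·k + 6·ln C = 9.0596.
Solving (det = 19.1098): k = 0.51487, ln C = 0.84797.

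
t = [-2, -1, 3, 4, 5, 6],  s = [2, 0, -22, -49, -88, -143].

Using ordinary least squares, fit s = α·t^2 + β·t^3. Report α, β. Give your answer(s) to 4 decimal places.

With design matrix A, AᵀA = [[2275, 12135]; [12135, 67171]] and Aᵀs = [-8322, -45634]ᵀ.
det = 2275·67171 − 12135² = 5555800.
α = ((-8322)·67171 − 12135·(-45634))/5555800 = -653559/694475; β = (2275·(-45634) − 12135·(-8322))/5555800 = -70747/138895.

α = -0.9411, β = -0.5094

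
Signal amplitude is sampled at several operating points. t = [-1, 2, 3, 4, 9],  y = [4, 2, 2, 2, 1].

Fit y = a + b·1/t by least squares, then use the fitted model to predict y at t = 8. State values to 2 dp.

The normal system AᵀA·[a, b]ᵀ = Aᵀy is [[5, 7/36]; [7/36, 1861/1296]]·[a, b]ᵀ = [11, -31/18]ᵀ.
det = 5·(1861/1296) − (7/36)² = 1157/162.
a = (11·(1861/1296) − (7/36)·(-31/18))/(1157/162) = 20905/9256; b = (5·(-31/18) − (7/36)·11)/(1157/162) = -3483/2314.
At t = 8: ŷ = (20905/9256)·(1) + (-3483/2314)·(1/8) = 38327/18512.

ŷ = 2.07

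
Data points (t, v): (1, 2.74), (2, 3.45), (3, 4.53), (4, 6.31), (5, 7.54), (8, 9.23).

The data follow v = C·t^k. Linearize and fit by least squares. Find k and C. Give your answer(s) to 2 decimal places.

k = 0.63, C = 2.51

Taking logs, ln v = k·ln t + ln C, so regress ln v on ln t.
XᵀX = [[10.5236, 6.8669]; [6.8669, 6]], rhs = [12.9447, 9.8419]ᵀ  (here Σln t = 6.8669, Σ(ln t)² = 10.5236, Σln v = 9.8419, Σln t·ln v = 12.9447).
Slope k = (n·Σln t·ln v − Σln t·Σln v)/(n·Σ(ln t)² − (Σln t)²) = (6·12.9447 − 6.8669·9.8419)/15.9867 = 0.63082; ln C = (Σln v − k·Σln t)/n = 0.91834, so C = exp(0.91834) = 2.50513.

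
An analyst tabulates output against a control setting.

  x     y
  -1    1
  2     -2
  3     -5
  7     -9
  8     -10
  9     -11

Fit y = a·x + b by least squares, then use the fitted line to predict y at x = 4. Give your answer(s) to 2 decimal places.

From the data, Σx·x = 208, Σx = 28, Σ1 = 6.
For Mᵀy: Σx·y = -262, Σy = -36.
MᵀM·[a, b]ᵀ = Mᵀy becomes [[208, 28]; [28, 6]]·[a, b]ᵀ = [-262, -36]ᵀ.
Determinant 208·6 − 28² = 464.
a = ((-262)·6 − 28·(-36))/464 = -141/116; b = (208·(-36) − 28·(-262))/464 = -19/58.
At x = 4: ŷ = (-141/116)·(4) + (-19/58)·(1) = -301/58.

ŷ = -5.19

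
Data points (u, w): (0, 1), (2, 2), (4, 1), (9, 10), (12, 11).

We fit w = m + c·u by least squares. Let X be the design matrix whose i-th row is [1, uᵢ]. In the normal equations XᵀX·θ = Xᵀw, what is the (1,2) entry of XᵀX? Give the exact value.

Row 1 ↔ basis 1, column 2 ↔ basis u, so (XᵀX)_{1,2} = Σᵢ u = (1)·(0) + (1)·(2) + (1)·(4) + (1)·(9) + (1)·(12) = 27.

27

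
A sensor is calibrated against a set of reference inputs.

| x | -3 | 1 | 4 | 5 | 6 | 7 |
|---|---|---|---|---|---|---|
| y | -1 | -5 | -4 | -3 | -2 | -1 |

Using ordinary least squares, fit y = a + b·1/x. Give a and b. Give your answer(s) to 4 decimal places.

Normal-equation sums: Σ1 = 6, Σ1/x = 599/420, Σ1/x·1/x = 222581/176400.
And Σy = -16, Σ1/x·y = -236/35.
MᵀM·[a, b]ᵀ = Mᵀy becomes [[6, 599/420]; [599/420, 222581/176400]]·[a, b]ᵀ = [-16, -236/35]ᵀ.
Determinant 6·(222581/176400) − (599/420)² = 195337/35280.
a = ((-16)·(222581/176400) − (599/420)·(-236/35))/(195337/35280) = -1864928/976685; b = (6·(-236/35) − (599/420)·(-16))/(195337/35280) = -622272/195337.

a = -1.9094, b = -3.1856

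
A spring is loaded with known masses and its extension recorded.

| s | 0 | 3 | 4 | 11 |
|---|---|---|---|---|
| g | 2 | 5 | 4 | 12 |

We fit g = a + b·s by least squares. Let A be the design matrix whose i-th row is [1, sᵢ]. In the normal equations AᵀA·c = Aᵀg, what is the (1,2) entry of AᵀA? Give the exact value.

18

Row 1 ↔ basis 1, column 2 ↔ basis s, so (AᵀA)_{1,2} = Σᵢ s = (1)·(0) + (1)·(3) + (1)·(4) + (1)·(11) = 18.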